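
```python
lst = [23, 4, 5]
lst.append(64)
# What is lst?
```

[23, 4, 5, 64]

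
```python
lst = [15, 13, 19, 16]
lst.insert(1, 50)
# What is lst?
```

[15, 50, 13, 19, 16]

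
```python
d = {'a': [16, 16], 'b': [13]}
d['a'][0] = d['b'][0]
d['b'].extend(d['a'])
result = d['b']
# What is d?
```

After line 1: d = {'a': [16, 16], 'b': [13]}
After line 2 (a[0] = b[0] = 13): d = {'a': [13, 16], 'b': [13]}
After line 3 (b.extend(a) appends [13, 16]): d = {'a': [13, 16], 'b': [13, 13, 16]}
After line 4: result = d['b'] = [13, 13, 16]

{'a': [13, 16], 'b': [13, 13, 16]}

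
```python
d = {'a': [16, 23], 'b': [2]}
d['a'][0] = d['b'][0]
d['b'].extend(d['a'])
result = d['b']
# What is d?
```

After line 1: d = {'a': [16, 23], 'b': [2]}
After line 2 (a[0] = b[0] = 2): d = {'a': [2, 23], 'b': [2]}
After line 3 (b.extend(a) appends [2, 23]): d = {'a': [2, 23], 'b': [2, 2, 23]}
After line 4: result = d['b'] = [2, 2, 23]

{'a': [2, 23], 'b': [2, 2, 23]}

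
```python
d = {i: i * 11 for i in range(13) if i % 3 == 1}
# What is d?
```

{1: 11, 4: 44, 7: 77, 10: 110}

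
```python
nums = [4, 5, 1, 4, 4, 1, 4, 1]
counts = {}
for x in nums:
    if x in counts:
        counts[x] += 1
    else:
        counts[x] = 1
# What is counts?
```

Initial: counts = {}, nums = [4, 5, 1, 4, 4, 1, 4, 1]
See 4: counts = {4: 1}
See 5: counts = {4: 1, 5: 1}
See 1: counts = {4: 1, 5: 1, 1: 1}
See 4: counts = {4: 2, 5: 1, 1: 1}
See 4: counts = {4: 3, 5: 1, 1: 1}
See 1: counts = {4: 3, 5: 1, 1: 2}
See 4: counts = {4: 4, 5: 1, 1: 2}
See 1: counts = {4: 4, 5: 1, 1: 3}

{4: 4, 5: 1, 1: 3}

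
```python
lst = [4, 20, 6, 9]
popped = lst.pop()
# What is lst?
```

[4, 20, 6]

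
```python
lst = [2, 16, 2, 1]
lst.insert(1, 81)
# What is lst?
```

[2, 81, 16, 2, 1]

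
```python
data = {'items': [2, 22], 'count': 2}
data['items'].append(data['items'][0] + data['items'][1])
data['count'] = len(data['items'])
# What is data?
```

After line 1: data = {'items': [2, 22], 'count': 2}
After line 2 (append 2 + 22 = 24): data = {'items': [2, 22, 24], 'count': 2}
After line 3 (count = len(items) = 3): data = {'items': [2, 22, 24], 'count': 3}

{'items': [2, 22, 24], 'count': 3}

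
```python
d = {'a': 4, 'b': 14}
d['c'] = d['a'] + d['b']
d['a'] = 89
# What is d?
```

After line 1: d = {'a': 4, 'b': 14}
After line 2 (d['c'] = 4 + 14): d = {'a': 4, 'b': 14, 'c': 18}
After line 3: d = {'a': 89, 'b': 14, 'c': 18}

{'a': 89, 'b': 14, 'c': 18}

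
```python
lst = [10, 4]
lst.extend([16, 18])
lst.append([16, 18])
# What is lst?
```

After line 1: lst = [10, 4]
After line 2 (extend unpacks [16, 18]): lst = [10, 4, 16, 18]
After line 3 (append adds [16, 18] as single element): lst = [10, 4, 16, 18, [16, 18]]

[10, 4, 16, 18, [16, 18]]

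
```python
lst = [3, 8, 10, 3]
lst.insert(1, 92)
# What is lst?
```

[3, 92, 8, 10, 3]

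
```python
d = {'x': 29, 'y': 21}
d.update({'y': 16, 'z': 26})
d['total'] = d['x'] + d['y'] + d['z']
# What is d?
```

After line 1: d = {'x': 29, 'y': 21}
After line 2 (y overwritten, z added): d = {'x': 29, 'y': 16, 'z': 26}
After line 3 (total = 29 + 16 + 26 = 71): d = {'x': 29, 'y': 16, 'z': 26, 'total': 71}

{'x': 29, 'y': 16, 'z': 26, 'total': 71}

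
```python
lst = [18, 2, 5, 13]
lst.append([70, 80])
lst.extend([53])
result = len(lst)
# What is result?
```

After line 1: lst = [18, 2, 5, 13]
After line 2 (append adds [70, 80] as single element): lst = [18, 2, 5, 13, [70, 80]]
After line 3 (extend unpacks [53], adds 53): lst = [18, 2, 5, 13, [70, 80], 53]
After line 4: result = len(lst) = 6

6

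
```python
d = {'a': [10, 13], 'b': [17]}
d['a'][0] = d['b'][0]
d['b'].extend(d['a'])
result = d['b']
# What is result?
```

After line 1: d = {'a': [10, 13], 'b': [17]}
After line 2 (a[0] = b[0] = 17): d = {'a': [17, 13], 'b': [17]}
After line 3 (b.extend(a) appends [17, 13]): d = {'a': [17, 13], 'b': [17, 17, 13]}
After line 4: result = d['b'] = [17, 17, 13]

[17, 17, 13]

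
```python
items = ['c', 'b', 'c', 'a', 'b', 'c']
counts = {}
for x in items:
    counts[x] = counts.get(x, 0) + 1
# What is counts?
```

Initial: counts = {}, items = ['c', 'b', 'c', 'a', 'b', 'c']
See 'c': counts = {'c': 1}
See 'b': counts = {'c': 1, 'b': 1}
See 'c': counts = {'c': 2, 'b': 1}
See 'a': counts = {'c': 2, 'b': 1, 'a': 1}
See 'b': counts = {'c': 2, 'b': 2, 'a': 1}
See 'c': counts = {'c': 3, 'b': 2, 'a': 1}

{'c': 3, 'b': 2, 'a': 1}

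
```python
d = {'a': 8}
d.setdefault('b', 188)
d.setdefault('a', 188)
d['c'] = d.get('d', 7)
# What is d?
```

After line 1: d = {'a': 8}
After line 2 (setdefault adds 'b'=188): d = {'a': 8, 'b': 188}
After line 3 (setdefault 'a' no-op, already exists): d = {'a': 8, 'b': 188}
After line 4 (get('d', 7) returns default since 'd' not in d): d = {'a': 8, 'b': 188, 'c': 7}

{'a': 8, 'b': 188, 'c': 7}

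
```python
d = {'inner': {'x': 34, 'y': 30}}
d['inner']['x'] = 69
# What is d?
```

After line 1: d = {'inner': {'x': 34, 'y': 30}}
After line 2 (inner x overwritten): d = {'inner': {'x': 69, 'y': 30}}

{'inner': {'x': 69, 'y': 30}}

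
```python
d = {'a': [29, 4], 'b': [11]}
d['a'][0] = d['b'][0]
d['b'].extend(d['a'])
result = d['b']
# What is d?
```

After line 1: d = {'a': [29, 4], 'b': [11]}
After line 2 (a[0] = b[0] = 11): d = {'a': [11, 4], 'b': [11]}
After line 3 (b.extend(a) appends [11, 4]): d = {'a': [11, 4], 'b': [11, 11, 4]}
After line 4: result = d['b'] = [11, 11, 4]

{'a': [11, 4], 'b': [11, 11, 4]}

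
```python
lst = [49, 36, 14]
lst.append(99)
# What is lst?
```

[49, 36, 14, 99]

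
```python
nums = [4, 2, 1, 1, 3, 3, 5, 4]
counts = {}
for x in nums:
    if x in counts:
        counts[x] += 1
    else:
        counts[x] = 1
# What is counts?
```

Initial: counts = {}, nums = [4, 2, 1, 1, 3, 3, 5, 4]
See 4: counts = {4: 1}
See 2: counts = {4: 1, 2: 1}
See 1: counts = {4: 1, 2: 1, 1: 1}
See 1: counts = {4: 1, 2: 1, 1: 2}
See 3: counts = {4: 1, 2: 1, 1: 2, 3: 1}
See 3: counts = {4: 1, 2: 1, 1: 2, 3: 2}
See 5: counts = {4: 1, 2: 1, 1: 2, 3: 2, 5: 1}
See 4: counts = {4: 2, 2: 1, 1: 2, 3: 2, 5: 1}

{4: 2, 2: 1, 1: 2, 3: 2, 5: 1}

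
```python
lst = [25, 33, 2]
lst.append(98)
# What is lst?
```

[25, 33, 2, 98]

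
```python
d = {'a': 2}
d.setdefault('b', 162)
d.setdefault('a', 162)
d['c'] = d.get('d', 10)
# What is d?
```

After line 1: d = {'a': 2}
After line 2 (setdefault adds 'b'=162): d = {'a': 2, 'b': 162}
After line 3 (setdefault 'a' no-op, already exists): d = {'a': 2, 'b': 162}
After line 4 (get('d', 10) returns default since 'd' not in d): d = {'a': 2, 'b': 162, 'c': 10}

{'a': 2, 'b': 162, 'c': 10}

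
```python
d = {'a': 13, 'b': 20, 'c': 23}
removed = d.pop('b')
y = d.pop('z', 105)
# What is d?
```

After line 1: d = {'a': 13, 'b': 20, 'c': 23}
After line 2 (pop 'b' returns 20): d = {'a': 13, 'c': 23}, removed = 20
After line 3 (pop 'z' missing, returns default 105): d = {'a': 13, 'c': 23}, y = 105

{'a': 13, 'c': 23}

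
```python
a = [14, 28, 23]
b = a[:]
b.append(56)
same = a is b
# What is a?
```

After line 1: a = [14, 28, 23]
After line 2 (b = a[:] is a shallow copy, new object): a = [14, 28, 23], b = [14, 28, 23]
After line 3 (append only mutates b): a = [14, 28, 23], b = [14, 28, 23, 56]
After line 4 (same = a is b; different objects -> False): same = False

[14, 28, 23]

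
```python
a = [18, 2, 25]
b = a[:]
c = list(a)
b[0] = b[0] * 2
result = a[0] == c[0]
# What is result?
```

After line 1: a = [18, 2, 25]
After line 2 (b = a[:], copy): a = [18, 2, 25], b = [18, 2, 25]
After line 3 (c = list(a) is a copy, new object): c = [18, 2, 25]
After line 4 (b[0] = 18 * 2 = 36; only b mutates (copy)): a = [18, 2, 25], b = [36, 2, 25], c = [18, 2, 25]
After line 5 (a[0] = 18, c[0] = 18; result = True)

True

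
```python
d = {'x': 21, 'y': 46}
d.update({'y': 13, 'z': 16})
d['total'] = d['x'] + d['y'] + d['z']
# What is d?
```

After line 1: d = {'x': 21, 'y': 46}
After line 2 (y overwritten, z added): d = {'x': 21, 'y': 13, 'z': 16}
After line 3 (total = 21 + 13 + 16 = 50): d = {'x': 21, 'y': 13, 'z': 16, 'total': 50}

{'x': 21, 'y': 13, 'z': 16, 'total': 50}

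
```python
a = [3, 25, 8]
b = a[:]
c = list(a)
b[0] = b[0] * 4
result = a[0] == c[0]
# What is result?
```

After line 1: a = [3, 25, 8]
After line 2 (b = a[:], copy): a = [3, 25, 8], b = [3, 25, 8]
After line 3 (c = list(a) is a copy, new object): c = [3, 25, 8]
After line 4 (b[0] = 3 * 4 = 12; only b mutates (copy)): a = [3, 25, 8], b = [12, 25, 8], c = [3, 25, 8]
After line 5 (a[0] = 3, c[0] = 3; result = True)

True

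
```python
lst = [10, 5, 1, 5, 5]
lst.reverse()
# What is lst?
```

[5, 5, 1, 5, 10]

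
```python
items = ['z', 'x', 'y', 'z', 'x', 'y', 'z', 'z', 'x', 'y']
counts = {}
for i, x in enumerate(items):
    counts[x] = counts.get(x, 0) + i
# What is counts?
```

Initial: counts = {}, items = ['z', 'x', 'y', 'z', 'x', 'y', 'z', 'z', 'x', 'y']
i=0, x='z': counts = {'z': 0}
i=1, x='x': counts = {'z': 0, 'x': 1}
i=2, x='y': counts = {'z': 0, 'x': 1, 'y': 2}
i=3, x='z': counts = {'z': 3, 'x': 1, 'y': 2}
i=4, x='x': counts = {'z': 3, 'x': 5, 'y': 2}
i=5, x='y': counts = {'z': 3, 'x': 5, 'y': 7}
i=6, x='z': counts = {'z': 9, 'x': 5, 'y': 7}
i=7, x='z': counts = {'z': 16, 'x': 5, 'y': 7}
i=8, x='x': counts = {'z': 16, 'x': 13, 'y': 7}
i=9, x='y': counts = {'z': 16, 'x': 13, 'y': 16}

{'z': 16, 'x': 13, 'y': 16}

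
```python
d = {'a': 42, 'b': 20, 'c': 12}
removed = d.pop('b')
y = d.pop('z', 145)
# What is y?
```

After line 1: d = {'a': 42, 'b': 20, 'c': 12}
After line 2 (pop 'b' returns 20): d = {'a': 42, 'c': 12}, removed = 20
After line 3 (pop 'z' missing, returns default 145): d = {'a': 42, 'c': 12}, y = 145

145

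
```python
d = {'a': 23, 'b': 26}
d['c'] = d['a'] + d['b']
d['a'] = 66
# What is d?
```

After line 1: d = {'a': 23, 'b': 26}
After line 2 (d['c'] = 23 + 26): d = {'a': 23, 'b': 26, 'c': 49}
After line 3: d = {'a': 66, 'b': 26, 'c': 49}

{'a': 66, 'b': 26, 'c': 49}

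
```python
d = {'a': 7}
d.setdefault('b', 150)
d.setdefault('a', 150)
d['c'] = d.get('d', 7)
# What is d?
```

After line 1: d = {'a': 7}
After line 2 (setdefault adds 'b'=150): d = {'a': 7, 'b': 150}
After line 3 (setdefault 'a' no-op, already exists): d = {'a': 7, 'b': 150}
After line 4 (get('d', 7) returns default since 'd' not in d): d = {'a': 7, 'b': 150, 'c': 7}

{'a': 7, 'b': 150, 'c': 7}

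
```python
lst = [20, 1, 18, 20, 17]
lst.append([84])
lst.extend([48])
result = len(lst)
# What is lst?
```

After line 1: lst = [20, 1, 18, 20, 17]
After line 2 (append adds [84] as single element): lst = [20, 1, 18, 20, 17, [84]]
After line 3 (extend unpacks [48], adds 48): lst = [20, 1, 18, 20, 17, [84], 48]
After line 4: result = len(lst) = 7

[20, 1, 18, 20, 17, [84], 48]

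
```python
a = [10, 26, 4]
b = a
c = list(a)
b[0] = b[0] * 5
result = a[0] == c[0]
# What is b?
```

After line 1: a = [10, 26, 4]
After line 2 (b = a, alias): a = [10, 26, 4], b = [10, 26, 4]
After line 3 (c = list(a) is a copy, new object): c = [10, 26, 4]
After line 4 (b[0] = 10 * 5 = 50; mutates shared a/b): a = b = [50, 26, 4], c = [10, 26, 4]
After line 5 (a[0] = 50, c[0] = 10; result = False)

[50, 26, 4]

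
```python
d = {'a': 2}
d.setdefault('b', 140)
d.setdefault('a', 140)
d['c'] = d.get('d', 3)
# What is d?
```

After line 1: d = {'a': 2}
After line 2 (setdefault adds 'b'=140): d = {'a': 2, 'b': 140}
After line 3 (setdefault 'a' no-op, already exists): d = {'a': 2, 'b': 140}
After line 4 (get('d', 3) returns default since 'd' not in d): d = {'a': 2, 'b': 140, 'c': 3}

{'a': 2, 'b': 140, 'c': 3}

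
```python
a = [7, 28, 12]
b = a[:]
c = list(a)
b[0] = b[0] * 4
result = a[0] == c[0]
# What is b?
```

After line 1: a = [7, 28, 12]
After line 2 (b = a[:], copy): a = [7, 28, 12], b = [7, 28, 12]
After line 3 (c = list(a) is a copy, new object): c = [7, 28, 12]
After line 4 (b[0] = 7 * 4 = 28; only b mutates (copy)): a = [7, 28, 12], b = [28, 28, 12], c = [7, 28, 12]
After line 5 (a[0] = 7, c[0] = 7; result = True)

[28, 28, 12]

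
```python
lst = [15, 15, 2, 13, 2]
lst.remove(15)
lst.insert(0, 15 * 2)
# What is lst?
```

After line 1: lst = [15, 15, 2, 13, 2]
After line 2 (remove first 15): lst = [15, 2, 13, 2]
After line 3 (insert 30 at index 0): lst = [30, 15, 2, 13, 2]

[30, 15, 2, 13, 2]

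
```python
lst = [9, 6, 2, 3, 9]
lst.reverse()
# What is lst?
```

[9, 3, 2, 6, 9]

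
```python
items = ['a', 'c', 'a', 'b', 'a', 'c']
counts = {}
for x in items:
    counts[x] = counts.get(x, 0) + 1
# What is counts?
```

Initial: counts = {}, items = ['a', 'c', 'a', 'b', 'a', 'c']
See 'a': counts = {'a': 1}
See 'c': counts = {'a': 1, 'c': 1}
See 'a': counts = {'a': 2, 'c': 1}
See 'b': counts = {'a': 2, 'c': 1, 'b': 1}
See 'a': counts = {'a': 3, 'c': 1, 'b': 1}
See 'c': counts = {'a': 3, 'c': 2, 'b': 1}

{'a': 3, 'c': 2, 'b': 1}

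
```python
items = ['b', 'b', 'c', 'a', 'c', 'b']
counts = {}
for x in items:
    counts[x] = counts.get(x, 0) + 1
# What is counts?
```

Initial: counts = {}, items = ['b', 'b', 'c', 'a', 'c', 'b']
See 'b': counts = {'b': 1}
See 'b': counts = {'b': 2}
See 'c': counts = {'b': 2, 'c': 1}
See 'a': counts = {'b': 2, 'c': 1, 'a': 1}
See 'c': counts = {'b': 2, 'c': 2, 'a': 1}
See 'b': counts = {'b': 3, 'c': 2, 'a': 1}

{'b': 3, 'c': 2, 'a': 1}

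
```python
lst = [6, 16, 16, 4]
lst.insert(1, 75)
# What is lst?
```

[6, 75, 16, 16, 4]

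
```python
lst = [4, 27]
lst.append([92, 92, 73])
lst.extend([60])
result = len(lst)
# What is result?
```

After line 1: lst = [4, 27]
After line 2 (append adds [92, 92, 73] as single element): lst = [4, 27, [92, 92, 73]]
After line 3 (extend unpacks [60], adds 60): lst = [4, 27, [92, 92, 73], 60]
After line 4: result = len(lst) = 4

4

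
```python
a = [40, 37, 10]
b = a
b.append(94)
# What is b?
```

After line 1: a = [40, 37, 10]
After line 2 (b = a is an alias, same object): a = [40, 37, 10], b = [40, 37, 10]
After line 3 (b.append mutates the shared list): a = [40, 37, 10, 94], b = [40, 37, 10, 94]

[40, 37, 10, 94]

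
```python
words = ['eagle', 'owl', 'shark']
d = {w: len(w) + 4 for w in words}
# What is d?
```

{'eagle': 9, 'owl': 7, 'shark': 9}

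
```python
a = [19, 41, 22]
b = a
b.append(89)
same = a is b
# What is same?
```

After line 1: a = [19, 41, 22]
After line 2 (b = a is an alias, same object): a = [19, 41, 22], b = [19, 41, 22]
After line 3 (b.append mutates the shared list): a = [19, 41, 22, 89], b = [19, 41, 22, 89]
After line 4 (same = a is b; same object -> True): same = True

True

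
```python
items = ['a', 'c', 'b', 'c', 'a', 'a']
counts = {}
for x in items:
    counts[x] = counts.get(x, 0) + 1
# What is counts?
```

Initial: counts = {}, items = ['a', 'c', 'b', 'c', 'a', 'a']
See 'a': counts = {'a': 1}
See 'c': counts = {'a': 1, 'c': 1}
See 'b': counts = {'a': 1, 'c': 1, 'b': 1}
See 'c': counts = {'a': 1, 'c': 2, 'b': 1}
See 'a': counts = {'a': 2, 'c': 2, 'b': 1}
See 'a': counts = {'a': 3, 'c': 2, 'b': 1}

{'a': 3, 'c': 2, 'b': 1}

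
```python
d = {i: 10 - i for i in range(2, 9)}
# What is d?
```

{2: 8, 3: 7, 4: 6, 5: 5, 6: 4, 7: 3, 8: 2}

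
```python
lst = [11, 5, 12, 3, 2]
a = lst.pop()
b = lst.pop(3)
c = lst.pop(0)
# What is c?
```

After line 1: lst = [11, 5, 12, 3, 2]
After line 2 (pop() -> a = 2): lst = [11, 5, 12, 3]
After line 3 (pop(3) -> b = 3): lst = [11, 5, 12]
After line 4 (pop(0) -> c = 11): lst = [5, 12]

11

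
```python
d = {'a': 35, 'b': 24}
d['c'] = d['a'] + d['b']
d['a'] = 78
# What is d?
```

After line 1: d = {'a': 35, 'b': 24}
After line 2 (d['c'] = 35 + 24): d = {'a': 35, 'b': 24, 'c': 59}
After line 3: d = {'a': 78, 'b': 24, 'c': 59}

{'a': 78, 'b': 24, 'c': 59}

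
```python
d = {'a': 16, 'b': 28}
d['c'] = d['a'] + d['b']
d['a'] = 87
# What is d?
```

After line 1: d = {'a': 16, 'b': 28}
After line 2 (d['c'] = 16 + 28): d = {'a': 16, 'b': 28, 'c': 44}
After line 3: d = {'a': 87, 'b': 28, 'c': 44}

{'a': 87, 'b': 28, 'c': 44}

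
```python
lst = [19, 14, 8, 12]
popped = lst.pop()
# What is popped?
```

12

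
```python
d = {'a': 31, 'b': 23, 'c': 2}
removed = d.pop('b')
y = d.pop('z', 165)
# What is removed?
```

After line 1: d = {'a': 31, 'b': 23, 'c': 2}
After line 2 (pop 'b' returns 23): d = {'a': 31, 'c': 2}, removed = 23
After line 3 (pop 'z' missing, returns default 165): d = {'a': 31, 'c': 2}, y = 165

23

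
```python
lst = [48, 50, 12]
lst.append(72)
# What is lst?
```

[48, 50, 12, 72]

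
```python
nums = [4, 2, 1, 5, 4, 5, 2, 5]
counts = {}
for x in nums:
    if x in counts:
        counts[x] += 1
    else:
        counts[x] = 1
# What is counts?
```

Initial: counts = {}, nums = [4, 2, 1, 5, 4, 5, 2, 5]
See 4: counts = {4: 1}
See 2: counts = {4: 1, 2: 1}
See 1: counts = {4: 1, 2: 1, 1: 1}
See 5: counts = {4: 1, 2: 1, 1: 1, 5: 1}
See 4: counts = {4: 2, 2: 1, 1: 1, 5: 1}
See 5: counts = {4: 2, 2: 1, 1: 1, 5: 2}
See 2: counts = {4: 2, 2: 2, 1: 1, 5: 2}
See 5: counts = {4: 2, 2: 2, 1: 1, 5: 3}

{4: 2, 2: 2, 1: 1, 5: 3}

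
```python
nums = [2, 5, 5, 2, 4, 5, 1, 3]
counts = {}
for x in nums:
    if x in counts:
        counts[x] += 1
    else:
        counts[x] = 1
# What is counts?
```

Initial: counts = {}, nums = [2, 5, 5, 2, 4, 5, 1, 3]
See 2: counts = {2: 1}
See 5: counts = {2: 1, 5: 1}
See 5: counts = {2: 1, 5: 2}
See 2: counts = {2: 2, 5: 2}
See 4: counts = {2: 2, 5: 2, 4: 1}
See 5: counts = {2: 2, 5: 3, 4: 1}
See 1: counts = {2: 2, 5: 3, 4: 1, 1: 1}
See 3: counts = {2: 2, 5: 3, 4: 1, 1: 1, 3: 1}

{2: 2, 5: 3, 4: 1, 1: 1, 3: 1}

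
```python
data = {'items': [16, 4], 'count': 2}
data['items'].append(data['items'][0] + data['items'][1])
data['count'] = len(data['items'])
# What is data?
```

After line 1: data = {'items': [16, 4], 'count': 2}
After line 2 (append 16 + 4 = 20): data = {'items': [16, 4, 20], 'count': 2}
After line 3 (count = len(items) = 3): data = {'items': [16, 4, 20], 'count': 3}

{'items': [16, 4, 20], 'count': 3}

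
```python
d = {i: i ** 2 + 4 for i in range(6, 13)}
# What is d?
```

{6: 40, 7: 53, 8: 68, 9: 85, 10: 104, 11: 125, 12: 148}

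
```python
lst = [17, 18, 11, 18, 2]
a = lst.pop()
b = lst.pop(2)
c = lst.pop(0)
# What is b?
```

After line 1: lst = [17, 18, 11, 18, 2]
After line 2 (pop() -> a = 2): lst = [17, 18, 11, 18]
After line 3 (pop(2) -> b = 11): lst = [17, 18, 18]
After line 4 (pop(0) -> c = 17): lst = [18, 18]

11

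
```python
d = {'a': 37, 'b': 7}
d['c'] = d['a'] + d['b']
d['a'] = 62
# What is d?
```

After line 1: d = {'a': 37, 'b': 7}
After line 2 (d['c'] = 37 + 7): d = {'a': 37, 'b': 7, 'c': 44}
After line 3: d = {'a': 62, 'b': 7, 'c': 44}

{'a': 62, 'b': 7, 'c': 44}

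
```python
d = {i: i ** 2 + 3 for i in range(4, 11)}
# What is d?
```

{4: 19, 5: 28, 6: 39, 7: 52, 8: 67, 9: 84, 10: 103}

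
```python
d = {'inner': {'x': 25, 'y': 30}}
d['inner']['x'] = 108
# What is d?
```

After line 1: d = {'inner': {'x': 25, 'y': 30}}
After line 2 (inner x overwritten): d = {'inner': {'x': 108, 'y': 30}}

{'inner': {'x': 108, 'y': 30}}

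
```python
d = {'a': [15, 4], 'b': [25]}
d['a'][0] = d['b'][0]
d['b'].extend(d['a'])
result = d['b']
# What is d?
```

After line 1: d = {'a': [15, 4], 'b': [25]}
After line 2 (a[0] = b[0] = 25): d = {'a': [25, 4], 'b': [25]}
After line 3 (b.extend(a) appends [25, 4]): d = {'a': [25, 4], 'b': [25, 25, 4]}
After line 4: result = d['b'] = [25, 25, 4]

{'a': [25, 4], 'b': [25, 25, 4]}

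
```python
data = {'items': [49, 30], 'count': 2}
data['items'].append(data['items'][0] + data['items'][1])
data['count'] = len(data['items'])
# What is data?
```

After line 1: data = {'items': [49, 30], 'count': 2}
After line 2 (append 49 + 30 = 79): data = {'items': [49, 30, 79], 'count': 2}
After line 3 (count = len(items) = 3): data = {'items': [49, 30, 79], 'count': 3}

{'items': [49, 30, 79], 'count': 3}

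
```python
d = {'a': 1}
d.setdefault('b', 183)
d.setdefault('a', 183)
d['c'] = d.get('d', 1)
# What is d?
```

After line 1: d = {'a': 1}
After line 2 (setdefault adds 'b'=183): d = {'a': 1, 'b': 183}
After line 3 (setdefault 'a' no-op, already exists): d = {'a': 1, 'b': 183}
After line 4 (get('d', 1) returns default since 'd' not in d): d = {'a': 1, 'b': 183, 'c': 1}

{'a': 1, 'b': 183, 'c': 1}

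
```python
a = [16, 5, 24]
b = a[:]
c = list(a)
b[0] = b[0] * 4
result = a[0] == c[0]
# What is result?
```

After line 1: a = [16, 5, 24]
After line 2 (b = a[:], copy): a = [16, 5, 24], b = [16, 5, 24]
After line 3 (c = list(a) is a copy, new object): c = [16, 5, 24]
After line 4 (b[0] = 16 * 4 = 64; only b mutates (copy)): a = [16, 5, 24], b = [64, 5, 24], c = [16, 5, 24]
After line 5 (a[0] = 16, c[0] = 16; result = True)

True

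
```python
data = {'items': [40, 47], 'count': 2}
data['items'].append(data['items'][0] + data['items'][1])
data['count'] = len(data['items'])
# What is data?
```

After line 1: data = {'items': [40, 47], 'count': 2}
After line 2 (append 40 + 47 = 87): data = {'items': [40, 47, 87], 'count': 2}
After line 3 (count = len(items) = 3): data = {'items': [40, 47, 87], 'count': 3}

{'items': [40, 47, 87], 'count': 3}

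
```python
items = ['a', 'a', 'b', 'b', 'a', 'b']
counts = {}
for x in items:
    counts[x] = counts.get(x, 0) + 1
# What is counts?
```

Initial: counts = {}, items = ['a', 'a', 'b', 'b', 'a', 'b']
See 'a': counts = {'a': 1}
See 'a': counts = {'a': 2}
See 'b': counts = {'a': 2, 'b': 1}
See 'b': counts = {'a': 2, 'b': 2}
See 'a': counts = {'a': 3, 'b': 2}
See 'b': counts = {'a': 3, 'b': 3}

{'a': 3, 'b': 3}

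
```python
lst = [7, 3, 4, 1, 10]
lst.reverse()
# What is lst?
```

[10, 1, 4, 3, 7]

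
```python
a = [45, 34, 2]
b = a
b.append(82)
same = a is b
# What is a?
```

After line 1: a = [45, 34, 2]
After line 2 (b = a is an alias, same object): a = [45, 34, 2], b = [45, 34, 2]
After line 3 (b.append mutates the shared list): a = [45, 34, 2, 82], b = [45, 34, 2, 82]
After line 4 (same = a is b; same object -> True): same = True

[45, 34, 2, 82]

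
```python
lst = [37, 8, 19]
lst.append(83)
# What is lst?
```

[37, 8, 19, 83]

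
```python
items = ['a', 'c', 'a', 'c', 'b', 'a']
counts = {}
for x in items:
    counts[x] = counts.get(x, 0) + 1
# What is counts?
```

Initial: counts = {}, items = ['a', 'c', 'a', 'c', 'b', 'a']
See 'a': counts = {'a': 1}
See 'c': counts = {'a': 1, 'c': 1}
See 'a': counts = {'a': 2, 'c': 1}
See 'c': counts = {'a': 2, 'c': 2}
See 'b': counts = {'a': 2, 'c': 2, 'b': 1}
See 'a': counts = {'a': 3, 'c': 2, 'b': 1}

{'a': 3, 'c': 2, 'b': 1}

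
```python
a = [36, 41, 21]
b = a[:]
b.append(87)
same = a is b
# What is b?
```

After line 1: a = [36, 41, 21]
After line 2 (b = a[:] is a shallow copy, new object): a = [36, 41, 21], b = [36, 41, 21]
After line 3 (append only mutates b): a = [36, 41, 21], b = [36, 41, 21, 87]
After line 4 (same = a is b; different objects -> False): same = False

[36, 41, 21, 87]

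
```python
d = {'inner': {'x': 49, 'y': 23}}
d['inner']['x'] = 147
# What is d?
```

After line 1: d = {'inner': {'x': 49, 'y': 23}}
After line 2 (inner x overwritten): d = {'inner': {'x': 147, 'y': 23}}

{'inner': {'x': 147, 'y': 23}}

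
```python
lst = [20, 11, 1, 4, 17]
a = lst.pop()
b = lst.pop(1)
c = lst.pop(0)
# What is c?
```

After line 1: lst = [20, 11, 1, 4, 17]
After line 2 (pop() -> a = 17): lst = [20, 11, 1, 4]
After line 3 (pop(1) -> b = 11): lst = [20, 1, 4]
After line 4 (pop(0) -> c = 20): lst = [1, 4]

20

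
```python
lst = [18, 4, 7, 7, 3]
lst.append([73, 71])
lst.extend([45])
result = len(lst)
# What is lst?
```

After line 1: lst = [18, 4, 7, 7, 3]
After line 2 (append adds [73, 71] as single element): lst = [18, 4, 7, 7, 3, [73, 71]]
After line 3 (extend unpacks [45], adds 45): lst = [18, 4, 7, 7, 3, [73, 71], 45]
After line 4: result = len(lst) = 7

[18, 4, 7, 7, 3, [73, 71], 45]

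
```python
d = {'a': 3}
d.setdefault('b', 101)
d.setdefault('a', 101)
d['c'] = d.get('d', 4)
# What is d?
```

After line 1: d = {'a': 3}
After line 2 (setdefault adds 'b'=101): d = {'a': 3, 'b': 101}
After line 3 (setdefault 'a' no-op, already exists): d = {'a': 3, 'b': 101}
After line 4 (get('d', 4) returns default since 'd' not in d): d = {'a': 3, 'b': 101, 'c': 4}

{'a': 3, 'b': 101, 'c': 4}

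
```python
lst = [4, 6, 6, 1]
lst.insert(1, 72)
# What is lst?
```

[4, 72, 6, 6, 1]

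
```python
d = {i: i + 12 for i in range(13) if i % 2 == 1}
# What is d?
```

{1: 13, 3: 15, 5: 17, 7: 19, 9: 21, 11: 23}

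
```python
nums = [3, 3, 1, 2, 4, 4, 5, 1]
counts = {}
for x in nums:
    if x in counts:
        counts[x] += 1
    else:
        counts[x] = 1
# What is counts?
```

Initial: counts = {}, nums = [3, 3, 1, 2, 4, 4, 5, 1]
See 3: counts = {3: 1}
See 3: counts = {3: 2}
See 1: counts = {3: 2, 1: 1}
See 2: counts = {3: 2, 1: 1, 2: 1}
See 4: counts = {3: 2, 1: 1, 2: 1, 4: 1}
See 4: counts = {3: 2, 1: 1, 2: 1, 4: 2}
See 5: counts = {3: 2, 1: 1, 2: 1, 4: 2, 5: 1}
See 1: counts = {3: 2, 1: 2, 2: 1, 4: 2, 5: 1}

{3: 2, 1: 2, 2: 1, 4: 2, 5: 1}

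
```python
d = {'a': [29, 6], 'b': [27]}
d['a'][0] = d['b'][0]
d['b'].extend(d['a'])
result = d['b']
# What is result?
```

After line 1: d = {'a': [29, 6], 'b': [27]}
After line 2 (a[0] = b[0] = 27): d = {'a': [27, 6], 'b': [27]}
After line 3 (b.extend(a) appends [27, 6]): d = {'a': [27, 6], 'b': [27, 27, 6]}
After line 4: result = d['b'] = [27, 27, 6]

[27, 27, 6]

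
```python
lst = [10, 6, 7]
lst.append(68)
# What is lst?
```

[10, 6, 7, 68]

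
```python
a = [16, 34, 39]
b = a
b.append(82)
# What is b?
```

After line 1: a = [16, 34, 39]
After line 2 (b = a is an alias, same object): a = [16, 34, 39], b = [16, 34, 39]
After line 3 (b.append mutates the shared list): a = [16, 34, 39, 82], b = [16, 34, 39, 82]

[16, 34, 39, 82]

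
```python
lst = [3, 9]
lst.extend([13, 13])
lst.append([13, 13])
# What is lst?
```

After line 1: lst = [3, 9]
After line 2 (extend unpacks [13, 13]): lst = [3, 9, 13, 13]
After line 3 (append adds [13, 13] as single element): lst = [3, 9, 13, 13, [13, 13]]

[3, 9, 13, 13, [13, 13]]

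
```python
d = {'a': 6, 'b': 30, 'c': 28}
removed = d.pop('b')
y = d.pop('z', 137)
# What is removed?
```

After line 1: d = {'a': 6, 'b': 30, 'c': 28}
After line 2 (pop 'b' returns 30): d = {'a': 6, 'c': 28}, removed = 30
After line 3 (pop 'z' missing, returns default 137): d = {'a': 6, 'c': 28}, y = 137

30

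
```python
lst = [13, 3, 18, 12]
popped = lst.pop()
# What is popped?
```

12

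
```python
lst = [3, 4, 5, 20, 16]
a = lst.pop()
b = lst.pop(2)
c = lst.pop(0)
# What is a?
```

After line 1: lst = [3, 4, 5, 20, 16]
After line 2 (pop() -> a = 16): lst = [3, 4, 5, 20]
After line 3 (pop(2) -> b = 5): lst = [3, 4, 20]
After line 4 (pop(0) -> c = 3): lst = [4, 20]

16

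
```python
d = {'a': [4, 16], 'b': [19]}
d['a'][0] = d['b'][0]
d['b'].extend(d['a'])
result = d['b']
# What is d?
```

After line 1: d = {'a': [4, 16], 'b': [19]}
After line 2 (a[0] = b[0] = 19): d = {'a': [19, 16], 'b': [19]}
After line 3 (b.extend(a) appends [19, 16]): d = {'a': [19, 16], 'b': [19, 19, 16]}
After line 4: result = d['b'] = [19, 19, 16]

{'a': [19, 16], 'b': [19, 19, 16]}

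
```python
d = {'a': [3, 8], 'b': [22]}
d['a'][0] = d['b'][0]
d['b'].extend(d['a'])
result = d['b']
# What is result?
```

After line 1: d = {'a': [3, 8], 'b': [22]}
After line 2 (a[0] = b[0] = 22): d = {'a': [22, 8], 'b': [22]}
After line 3 (b.extend(a) appends [22, 8]): d = {'a': [22, 8], 'b': [22, 22, 8]}
After line 4: result = d['b'] = [22, 22, 8]

[22, 22, 8]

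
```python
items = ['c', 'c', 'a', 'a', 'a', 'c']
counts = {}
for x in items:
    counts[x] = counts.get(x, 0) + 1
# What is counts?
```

Initial: counts = {}, items = ['c', 'c', 'a', 'a', 'a', 'c']
See 'c': counts = {'c': 1}
See 'c': counts = {'c': 2}
See 'a': counts = {'c': 2, 'a': 1}
See 'a': counts = {'c': 2, 'a': 2}
See 'a': counts = {'c': 2, 'a': 3}
See 'c': counts = {'c': 3, 'a': 3}

{'c': 3, 'a': 3}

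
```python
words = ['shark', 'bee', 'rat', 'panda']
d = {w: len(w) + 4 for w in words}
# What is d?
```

{'shark': 9, 'bee': 7, 'rat': 7, 'panda': 9}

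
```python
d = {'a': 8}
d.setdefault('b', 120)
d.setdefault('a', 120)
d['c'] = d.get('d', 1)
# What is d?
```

After line 1: d = {'a': 8}
After line 2 (setdefault adds 'b'=120): d = {'a': 8, 'b': 120}
After line 3 (setdefault 'a' no-op, already exists): d = {'a': 8, 'b': 120}
After line 4 (get('d', 1) returns default since 'd' not in d): d = {'a': 8, 'b': 120, 'c': 1}

{'a': 8, 'b': 120, 'c': 1}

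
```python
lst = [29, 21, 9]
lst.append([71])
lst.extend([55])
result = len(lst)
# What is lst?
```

After line 1: lst = [29, 21, 9]
After line 2 (append adds [71] as single element): lst = [29, 21, 9, [71]]
After line 3 (extend unpacks [55], adds 55): lst = [29, 21, 9, [71], 55]
After line 4: result = len(lst) = 5

[29, 21, 9, [71], 55]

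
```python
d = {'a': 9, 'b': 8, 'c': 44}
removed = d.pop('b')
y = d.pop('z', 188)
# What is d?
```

After line 1: d = {'a': 9, 'b': 8, 'c': 44}
After line 2 (pop 'b' returns 8): d = {'a': 9, 'c': 44}, removed = 8
After line 3 (pop 'z' missing, returns default 188): d = {'a': 9, 'c': 44}, y = 188

{'a': 9, 'c': 44}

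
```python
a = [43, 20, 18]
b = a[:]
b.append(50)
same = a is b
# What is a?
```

After line 1: a = [43, 20, 18]
After line 2 (b = a[:] is a shallow copy, new object): a = [43, 20, 18], b = [43, 20, 18]
After line 3 (append only mutates b): a = [43, 20, 18], b = [43, 20, 18, 50]
After line 4 (same = a is b; different objects -> False): same = False

[43, 20, 18]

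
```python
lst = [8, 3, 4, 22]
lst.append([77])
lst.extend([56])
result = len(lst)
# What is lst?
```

After line 1: lst = [8, 3, 4, 22]
After line 2 (append adds [77] as single element): lst = [8, 3, 4, 22, [77]]
After line 3 (extend unpacks [56], adds 56): lst = [8, 3, 4, 22, [77], 56]
After line 4: result = len(lst) = 6

[8, 3, 4, 22, [77], 56]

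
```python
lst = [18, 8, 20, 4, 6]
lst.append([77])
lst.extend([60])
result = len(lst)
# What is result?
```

After line 1: lst = [18, 8, 20, 4, 6]
After line 2 (append adds [77] as single element): lst = [18, 8, 20, 4, 6, [77]]
After line 3 (extend unpacks [60], adds 60): lst = [18, 8, 20, 4, 6, [77], 60]
After line 4: result = len(lst) = 7

7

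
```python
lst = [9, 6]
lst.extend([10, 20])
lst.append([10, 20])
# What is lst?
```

After line 1: lst = [9, 6]
After line 2 (extend unpacks [10, 20]): lst = [9, 6, 10, 20]
After line 3 (append adds [10, 20] as single element): lst = [9, 6, 10, 20, [10, 20]]

[9, 6, 10, 20, [10, 20]]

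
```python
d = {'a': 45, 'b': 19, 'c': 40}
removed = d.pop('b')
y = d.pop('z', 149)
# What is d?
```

After line 1: d = {'a': 45, 'b': 19, 'c': 40}
After line 2 (pop 'b' returns 19): d = {'a': 45, 'c': 40}, removed = 19
After line 3 (pop 'z' missing, returns default 149): d = {'a': 45, 'c': 40}, y = 149

{'a': 45, 'c': 40}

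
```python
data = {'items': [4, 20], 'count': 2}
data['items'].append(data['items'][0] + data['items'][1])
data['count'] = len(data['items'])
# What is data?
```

After line 1: data = {'items': [4, 20], 'count': 2}
After line 2 (append 4 + 20 = 24): data = {'items': [4, 20, 24], 'count': 2}
After line 3 (count = len(items) = 3): data = {'items': [4, 20, 24], 'count': 3}

{'items': [4, 20, 24], 'count': 3}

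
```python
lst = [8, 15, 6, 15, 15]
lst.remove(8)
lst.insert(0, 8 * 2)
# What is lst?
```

After line 1: lst = [8, 15, 6, 15, 15]
After line 2 (remove first 8): lst = [15, 6, 15, 15]
After line 3 (insert 16 at index 0): lst = [16, 15, 6, 15, 15]

[16, 15, 6, 15, 15]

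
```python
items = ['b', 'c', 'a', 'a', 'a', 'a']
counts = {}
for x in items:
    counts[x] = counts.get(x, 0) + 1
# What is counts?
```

Initial: counts = {}, items = ['b', 'c', 'a', 'a', 'a', 'a']
See 'b': counts = {'b': 1}
See 'c': counts = {'b': 1, 'c': 1}
See 'a': counts = {'b': 1, 'c': 1, 'a': 1}
See 'a': counts = {'b': 1, 'c': 1, 'a': 2}
See 'a': counts = {'b': 1, 'c': 1, 'a': 3}
See 'a': counts = {'b': 1, 'c': 1, 'a': 4}

{'b': 1, 'c': 1, 'a': 4}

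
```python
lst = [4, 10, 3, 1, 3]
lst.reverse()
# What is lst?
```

[3, 1, 3, 10, 4]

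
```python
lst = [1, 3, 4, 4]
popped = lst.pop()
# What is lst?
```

[1, 3, 4]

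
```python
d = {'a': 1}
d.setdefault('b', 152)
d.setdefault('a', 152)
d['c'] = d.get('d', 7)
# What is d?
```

After line 1: d = {'a': 1}
After line 2 (setdefault adds 'b'=152): d = {'a': 1, 'b': 152}
After line 3 (setdefault 'a' no-op, already exists): d = {'a': 1, 'b': 152}
After line 4 (get('d', 7) returns default since 'd' not in d): d = {'a': 1, 'b': 152, 'c': 7}

{'a': 1, 'b': 152, 'c': 7}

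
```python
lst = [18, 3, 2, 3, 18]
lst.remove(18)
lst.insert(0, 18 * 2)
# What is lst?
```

After line 1: lst = [18, 3, 2, 3, 18]
After line 2 (remove first 18): lst = [3, 2, 3, 18]
After line 3 (insert 36 at index 0): lst = [36, 3, 2, 3, 18]

[36, 3, 2, 3, 18]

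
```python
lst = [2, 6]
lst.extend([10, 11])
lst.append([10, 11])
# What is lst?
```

After line 1: lst = [2, 6]
After line 2 (extend unpacks [10, 11]): lst = [2, 6, 10, 11]
After line 3 (append adds [10, 11] as single element): lst = [2, 6, 10, 11, [10, 11]]

[2, 6, 10, 11, [10, 11]]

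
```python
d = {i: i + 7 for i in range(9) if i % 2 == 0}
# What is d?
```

{0: 7, 2: 9, 4: 11, 6: 13, 8: 15}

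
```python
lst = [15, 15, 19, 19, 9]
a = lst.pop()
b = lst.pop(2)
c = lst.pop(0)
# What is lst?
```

After line 1: lst = [15, 15, 19, 19, 9]
After line 2 (pop() -> a = 9): lst = [15, 15, 19, 19]
After line 3 (pop(2) -> b = 19): lst = [15, 15, 19]
After line 4 (pop(0) -> c = 15): lst = [15, 19]

[15, 19]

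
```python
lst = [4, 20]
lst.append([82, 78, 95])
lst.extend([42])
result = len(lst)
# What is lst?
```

After line 1: lst = [4, 20]
After line 2 (append adds [82, 78, 95] as single element): lst = [4, 20, [82, 78, 95]]
After line 3 (extend unpacks [42], adds 42): lst = [4, 20, [82, 78, 95], 42]
After line 4: result = len(lst) = 4

[4, 20, [82, 78, 95], 42]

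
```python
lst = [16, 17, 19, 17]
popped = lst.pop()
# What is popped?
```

17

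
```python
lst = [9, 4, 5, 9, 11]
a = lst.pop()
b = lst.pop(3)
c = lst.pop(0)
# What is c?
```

After line 1: lst = [9, 4, 5, 9, 11]
After line 2 (pop() -> a = 11): lst = [9, 4, 5, 9]
After line 3 (pop(3) -> b = 9): lst = [9, 4, 5]
After line 4 (pop(0) -> c = 9): lst = [4, 5]

9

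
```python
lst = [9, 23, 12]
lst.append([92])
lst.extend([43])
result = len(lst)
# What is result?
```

After line 1: lst = [9, 23, 12]
After line 2 (append adds [92] as single element): lst = [9, 23, 12, [92]]
After line 3 (extend unpacks [43], adds 43): lst = [9, 23, 12, [92], 43]
After line 4: result = len(lst) = 5

5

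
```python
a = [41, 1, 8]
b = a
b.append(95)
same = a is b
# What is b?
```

After line 1: a = [41, 1, 8]
After line 2 (b = a is an alias, same object): a = [41, 1, 8], b = [41, 1, 8]
After line 3 (b.append mutates the shared list): a = [41, 1, 8, 95], b = [41, 1, 8, 95]
After line 4 (same = a is b; same object -> True): same = True

[41, 1, 8, 95]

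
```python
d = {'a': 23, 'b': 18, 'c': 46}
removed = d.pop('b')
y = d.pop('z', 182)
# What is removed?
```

After line 1: d = {'a': 23, 'b': 18, 'c': 46}
After line 2 (pop 'b' returns 18): d = {'a': 23, 'c': 46}, removed = 18
After line 3 (pop 'z' missing, returns default 182): d = {'a': 23, 'c': 46}, y = 182

18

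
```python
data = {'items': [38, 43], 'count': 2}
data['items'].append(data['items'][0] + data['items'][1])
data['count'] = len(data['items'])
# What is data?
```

After line 1: data = {'items': [38, 43], 'count': 2}
After line 2 (append 38 + 43 = 81): data = {'items': [38, 43, 81], 'count': 2}
After line 3 (count = len(items) = 3): data = {'items': [38, 43, 81], 'count': 3}

{'items': [38, 43, 81], 'count': 3}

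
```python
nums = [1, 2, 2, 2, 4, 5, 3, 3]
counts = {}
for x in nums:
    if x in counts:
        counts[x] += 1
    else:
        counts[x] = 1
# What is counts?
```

Initial: counts = {}, nums = [1, 2, 2, 2, 4, 5, 3, 3]
See 1: counts = {1: 1}
See 2: counts = {1: 1, 2: 1}
See 2: counts = {1: 1, 2: 2}
See 2: counts = {1: 1, 2: 3}
See 4: counts = {1: 1, 2: 3, 4: 1}
See 5: counts = {1: 1, 2: 3, 4: 1, 5: 1}
See 3: counts = {1: 1, 2: 3, 4: 1, 5: 1, 3: 1}
See 3: counts = {1: 1, 2: 3, 4: 1, 5: 1, 3: 2}

{1: 1, 2: 3, 4: 1, 5: 1, 3: 2}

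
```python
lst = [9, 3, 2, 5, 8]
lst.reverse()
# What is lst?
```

[8, 5, 2, 3, 9]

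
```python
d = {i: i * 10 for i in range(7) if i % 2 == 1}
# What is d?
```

{1: 10, 3: 30, 5: 50}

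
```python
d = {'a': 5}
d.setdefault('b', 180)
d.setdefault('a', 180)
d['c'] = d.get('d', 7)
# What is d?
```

After line 1: d = {'a': 5}
After line 2 (setdefault adds 'b'=180): d = {'a': 5, 'b': 180}
After line 3 (setdefault 'a' no-op, already exists): d = {'a': 5, 'b': 180}
After line 4 (get('d', 7) returns default since 'd' not in d): d = {'a': 5, 'b': 180, 'c': 7}

{'a': 5, 'b': 180, 'c': 7}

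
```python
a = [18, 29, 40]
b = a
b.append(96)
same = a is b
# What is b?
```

After line 1: a = [18, 29, 40]
After line 2 (b = a is an alias, same object): a = [18, 29, 40], b = [18, 29, 40]
After line 3 (b.append mutates the shared list): a = [18, 29, 40, 96], b = [18, 29, 40, 96]
After line 4 (same = a is b; same object -> True): same = True

[18, 29, 40, 96]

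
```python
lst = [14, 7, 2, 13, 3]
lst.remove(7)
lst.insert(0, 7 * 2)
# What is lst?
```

After line 1: lst = [14, 7, 2, 13, 3]
After line 2 (remove first 7): lst = [14, 2, 13, 3]
After line 3 (insert 14 at index 0): lst = [14, 14, 2, 13, 3]

[14, 14, 2, 13, 3]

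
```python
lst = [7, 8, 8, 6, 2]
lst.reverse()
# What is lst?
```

[2, 6, 8, 8, 7]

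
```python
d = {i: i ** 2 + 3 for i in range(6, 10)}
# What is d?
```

{6: 39, 7: 52, 8: 67, 9: 84}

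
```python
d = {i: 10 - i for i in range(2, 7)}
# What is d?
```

{2: 8, 3: 7, 4: 6, 5: 5, 6: 4}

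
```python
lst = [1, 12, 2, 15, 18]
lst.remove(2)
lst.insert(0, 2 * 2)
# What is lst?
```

After line 1: lst = [1, 12, 2, 15, 18]
After line 2 (remove first 2): lst = [1, 12, 15, 18]
After line 3 (insert 4 at index 0): lst = [4, 1, 12, 15, 18]

[4, 1, 12, 15, 18]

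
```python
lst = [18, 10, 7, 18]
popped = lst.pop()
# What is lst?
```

[18, 10, 7]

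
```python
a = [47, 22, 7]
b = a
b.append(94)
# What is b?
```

After line 1: a = [47, 22, 7]
After line 2 (b = a is an alias, same object): a = [47, 22, 7], b = [47, 22, 7]
After line 3 (b.append mutates the shared list): a = [47, 22, 7, 94], b = [47, 22, 7, 94]

[47, 22, 7, 94]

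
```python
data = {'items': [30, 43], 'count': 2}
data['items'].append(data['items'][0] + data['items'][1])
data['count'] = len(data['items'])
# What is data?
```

After line 1: data = {'items': [30, 43], 'count': 2}
After line 2 (append 30 + 43 = 73): data = {'items': [30, 43, 73], 'count': 2}
After line 3 (count = len(items) = 3): data = {'items': [30, 43, 73], 'count': 3}

{'items': [30, 43, 73], 'count': 3}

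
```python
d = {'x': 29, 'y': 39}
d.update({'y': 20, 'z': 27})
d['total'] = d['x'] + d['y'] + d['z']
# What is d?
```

After line 1: d = {'x': 29, 'y': 39}
After line 2 (y overwritten, z added): d = {'x': 29, 'y': 20, 'z': 27}
After line 3 (total = 29 + 20 + 27 = 76): d = {'x': 29, 'y': 20, 'z': 27, 'total': 76}

{'x': 29, 'y': 20, 'z': 27, 'total': 76}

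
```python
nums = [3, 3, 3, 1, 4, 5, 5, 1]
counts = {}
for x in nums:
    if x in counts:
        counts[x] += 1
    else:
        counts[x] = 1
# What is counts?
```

Initial: counts = {}, nums = [3, 3, 3, 1, 4, 5, 5, 1]
See 3: counts = {3: 1}
See 3: counts = {3: 2}
See 3: counts = {3: 3}
See 1: counts = {3: 3, 1: 1}
See 4: counts = {3: 3, 1: 1, 4: 1}
See 5: counts = {3: 3, 1: 1, 4: 1, 5: 1}
See 5: counts = {3: 3, 1: 1, 4: 1, 5: 2}
See 1: counts = {3: 3, 1: 2, 4: 1, 5: 2}

{3: 3, 1: 2, 4: 1, 5: 2}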